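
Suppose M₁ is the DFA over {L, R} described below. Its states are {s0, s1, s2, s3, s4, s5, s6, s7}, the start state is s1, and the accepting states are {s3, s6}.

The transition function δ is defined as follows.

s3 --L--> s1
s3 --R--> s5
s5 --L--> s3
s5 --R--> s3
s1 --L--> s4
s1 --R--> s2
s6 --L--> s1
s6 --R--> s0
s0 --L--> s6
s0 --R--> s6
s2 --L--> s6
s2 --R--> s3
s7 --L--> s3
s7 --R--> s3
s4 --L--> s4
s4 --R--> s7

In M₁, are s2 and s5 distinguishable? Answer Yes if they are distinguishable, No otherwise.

Every state is reachable, so we keep all 8.
Initial partition by acceptance: {s3,s6} | {s0,s1,s2,s4,s5,s7}.
Refine {s0,s1,s2,s4,s5,s7} on symbol L: members go to different blocks, giving {s0,s2,s5,s7} and {s1,s4}.
The partition is now stable with 3 blocks: {s3,s6} | {s0,s2,s5,s7} | {s1,s4}.
s2 and s5 lie in the same block of the stable partition, so they are equivalent — no string distinguishes them.

No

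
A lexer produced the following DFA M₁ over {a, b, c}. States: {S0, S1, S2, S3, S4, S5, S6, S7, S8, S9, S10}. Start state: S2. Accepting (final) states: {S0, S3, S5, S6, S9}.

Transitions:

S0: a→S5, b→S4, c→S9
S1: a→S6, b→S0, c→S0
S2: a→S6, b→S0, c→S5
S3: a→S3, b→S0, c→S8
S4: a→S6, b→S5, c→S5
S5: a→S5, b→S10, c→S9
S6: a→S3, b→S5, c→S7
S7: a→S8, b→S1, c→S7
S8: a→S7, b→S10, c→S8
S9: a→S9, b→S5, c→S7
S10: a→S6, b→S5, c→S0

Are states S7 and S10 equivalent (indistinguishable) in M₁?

No

P0 = {S0,S3,S5,S6,S9} | {S1,S2,S4,S7,S8,S10}.
On input b, block {S0,S3,S5,S6,S9} splits into {S3,S6,S9} and {S0,S5}.
Split {S1,S2,S4,S7,S8,S10} by δ(·,a) → {S1,S2,S4,S10} and {S7,S8}.
No further refinement is possible. Final partition (4 blocks): {S3,S6,S9} | {S1,S2,S4,S10} | {S0,S5} | {S7,S8}.
S7 and S10 end up in different blocks, so they are distinguishable. For instance, the string 'a' is accepted from only S10.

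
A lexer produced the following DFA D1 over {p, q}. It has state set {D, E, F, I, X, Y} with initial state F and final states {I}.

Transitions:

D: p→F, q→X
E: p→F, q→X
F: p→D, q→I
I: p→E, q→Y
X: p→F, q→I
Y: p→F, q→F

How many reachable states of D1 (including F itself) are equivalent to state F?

1

P0 = {I} | {D,E,F,X,Y}.
On input q, block {D,E,F,X,Y} splits into {D,E,Y} and {F,X}.
Refine {F,X} on symbol p: members go to different blocks, giving {F} and {X}.
Split {D,E,Y} by δ(·,q) → {D,E} and {Y}.
The partition is now stable with 5 blocks: {I} | {D,E} | {F} | {X} | {Y}.
State F belongs to the block {F}, which has 1 states.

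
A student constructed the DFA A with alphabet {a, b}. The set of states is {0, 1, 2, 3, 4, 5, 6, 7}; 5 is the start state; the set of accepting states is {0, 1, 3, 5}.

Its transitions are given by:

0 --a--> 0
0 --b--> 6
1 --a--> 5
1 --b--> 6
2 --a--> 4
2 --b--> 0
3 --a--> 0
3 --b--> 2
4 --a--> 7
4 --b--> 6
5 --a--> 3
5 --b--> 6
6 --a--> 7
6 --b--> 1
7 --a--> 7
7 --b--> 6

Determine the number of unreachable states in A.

0

Exploring from 5, all states are eventually visited, so none are unreachable.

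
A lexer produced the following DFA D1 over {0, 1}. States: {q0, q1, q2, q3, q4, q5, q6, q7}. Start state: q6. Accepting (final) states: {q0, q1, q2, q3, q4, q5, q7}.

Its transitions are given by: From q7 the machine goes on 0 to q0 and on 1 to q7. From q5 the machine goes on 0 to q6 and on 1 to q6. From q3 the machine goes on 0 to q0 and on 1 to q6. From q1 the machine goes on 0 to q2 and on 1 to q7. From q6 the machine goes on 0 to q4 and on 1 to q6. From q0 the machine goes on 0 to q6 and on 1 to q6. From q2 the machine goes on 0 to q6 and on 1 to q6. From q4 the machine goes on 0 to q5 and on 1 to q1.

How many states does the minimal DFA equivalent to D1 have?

Reachable states from the start: {q0,q1,q2,q4,q5,q6,q7}. Unreachable: {q3} — drop them.
Initial partition by acceptance: {q0,q1,q2,q4,q5,q7} | {q6}.
Refine {q0,q1,q2,q4,q5,q7} on symbol 0: members go to different blocks, giving {q0,q2,q5} and {q1,q4,q7}.
Stable partition: {q0,q2,q5} | {q6} | {q1,q4,q7} — 3 equivalence classes.

3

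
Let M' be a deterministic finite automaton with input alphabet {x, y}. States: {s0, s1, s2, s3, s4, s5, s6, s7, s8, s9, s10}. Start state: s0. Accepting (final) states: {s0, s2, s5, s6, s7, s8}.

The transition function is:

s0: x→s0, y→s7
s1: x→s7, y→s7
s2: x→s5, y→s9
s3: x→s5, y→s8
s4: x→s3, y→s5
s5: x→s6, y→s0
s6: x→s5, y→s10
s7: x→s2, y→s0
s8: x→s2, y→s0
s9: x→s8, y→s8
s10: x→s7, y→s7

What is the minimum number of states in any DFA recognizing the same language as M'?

4

First remove the unreachable states {s1,s3,s4}; 8 states remain.
P0 = {s0,s2,s5,s6,s7,s8} | {s9,s10}.
On input y, block {s0,s2,s5,s6,s7,s8} splits into {s0,s5,s7,s8} and {s2,s6}.
On input x, block {s0,s5,s7,s8} splits into {s5,s7,s8} and {s0}.
Stable partition: {s5,s7,s8} | {s9,s10} | {s2,s6} | {s0} — 4 equivalence classes.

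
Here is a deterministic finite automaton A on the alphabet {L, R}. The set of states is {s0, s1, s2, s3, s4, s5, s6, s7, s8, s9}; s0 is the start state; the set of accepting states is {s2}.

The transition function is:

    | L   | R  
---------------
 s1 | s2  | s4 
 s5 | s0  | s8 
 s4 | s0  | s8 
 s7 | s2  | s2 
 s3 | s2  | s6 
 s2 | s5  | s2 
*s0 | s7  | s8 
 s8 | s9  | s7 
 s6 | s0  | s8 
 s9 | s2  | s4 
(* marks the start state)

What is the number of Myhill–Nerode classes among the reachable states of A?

6

First remove the unreachable states {s1,s3,s6}; 7 states remain.
P0 = {s2} | {s0,s4,s5,s7,s8,s9}.
Refine {s0,s4,s5,s7,s8,s9} on symbol L: members go to different blocks, giving {s0,s4,s5,s8} and {s7,s9}.
Split {s0,s4,s5,s8} by δ(·,L) → {s0,s8} and {s4,s5}.
Split {s0,s8} by δ(·,R) → {s0} and {s8}.
Split {s7,s9} by δ(·,R) → {s7} and {s9}.
No further refinement is possible. Final partition (6 blocks): {s2} | {s0} | {s7} | {s4,s5} | {s8} | {s9}.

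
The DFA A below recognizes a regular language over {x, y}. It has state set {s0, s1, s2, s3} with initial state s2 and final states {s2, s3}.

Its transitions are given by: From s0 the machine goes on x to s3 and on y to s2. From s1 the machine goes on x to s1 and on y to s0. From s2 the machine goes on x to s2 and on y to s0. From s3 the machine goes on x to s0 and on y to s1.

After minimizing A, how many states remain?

4

Initial partition by acceptance: {s2,s3} | {s0,s1}.
Refine {s2,s3} on symbol x: members go to different blocks, giving {s2} and {s3}.
Refine {s0,s1} on symbol x: members go to different blocks, giving {s0} and {s1}.
No further refinement is possible. Final partition (4 blocks): {s2} | {s0} | {s3} | {s1}.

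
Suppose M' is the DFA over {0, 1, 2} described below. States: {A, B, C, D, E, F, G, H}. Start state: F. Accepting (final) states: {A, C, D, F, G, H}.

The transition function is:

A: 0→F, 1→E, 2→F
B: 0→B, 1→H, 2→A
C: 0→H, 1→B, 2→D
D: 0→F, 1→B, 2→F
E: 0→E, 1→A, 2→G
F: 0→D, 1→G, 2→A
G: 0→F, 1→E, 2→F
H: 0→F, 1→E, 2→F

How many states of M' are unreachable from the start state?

1

BFS from F reaches {A, B, D, E, F, G, H}; the 1 state(s) C are never visited.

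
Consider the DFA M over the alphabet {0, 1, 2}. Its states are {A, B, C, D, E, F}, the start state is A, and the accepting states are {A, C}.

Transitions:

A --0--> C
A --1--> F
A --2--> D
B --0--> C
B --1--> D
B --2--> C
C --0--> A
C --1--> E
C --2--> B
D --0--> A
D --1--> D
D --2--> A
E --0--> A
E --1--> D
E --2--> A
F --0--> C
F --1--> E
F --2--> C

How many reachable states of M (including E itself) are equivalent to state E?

4

Every state is reachable, so we keep all 6.
P0 = {A,C} | {B,D,E,F}.
Stable partition: {A,C} | {B,D,E,F} — 2 equivalence classes.
The equivalence class containing E is {B,D,E,F}, of size 4.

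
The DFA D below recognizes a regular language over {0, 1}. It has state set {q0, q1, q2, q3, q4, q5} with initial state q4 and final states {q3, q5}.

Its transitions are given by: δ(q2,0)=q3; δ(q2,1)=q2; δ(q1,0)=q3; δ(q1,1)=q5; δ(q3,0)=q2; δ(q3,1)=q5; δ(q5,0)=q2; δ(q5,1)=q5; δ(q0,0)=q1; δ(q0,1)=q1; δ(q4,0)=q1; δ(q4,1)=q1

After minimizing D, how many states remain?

First remove the unreachable states {q0}; 5 states remain.
P0 = {q3,q5} | {q1,q2,q4}.
On input 0, block {q1,q2,q4} splits into {q1,q2} and {q4}.
Split {q1,q2} by δ(·,1) → {q1} and {q2}.
No further refinement is possible. Final partition (4 blocks): {q3,q5} | {q1} | {q4} | {q2}.

4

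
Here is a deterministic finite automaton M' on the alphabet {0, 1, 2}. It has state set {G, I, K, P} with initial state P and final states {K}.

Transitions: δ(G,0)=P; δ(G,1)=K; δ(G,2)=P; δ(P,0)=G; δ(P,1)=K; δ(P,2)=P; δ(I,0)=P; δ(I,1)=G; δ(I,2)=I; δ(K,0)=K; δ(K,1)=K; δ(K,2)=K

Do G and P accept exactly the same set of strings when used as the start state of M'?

States {I} cannot be reached from the start state, so discard them.
Start with accepting vs non-accepting: {K} | {G,P}.
Stable partition: {K} | {G,P} — 2 equivalence classes.
G and P lie in the same block of the stable partition, so they are equivalent — no string distinguishes them.

Yes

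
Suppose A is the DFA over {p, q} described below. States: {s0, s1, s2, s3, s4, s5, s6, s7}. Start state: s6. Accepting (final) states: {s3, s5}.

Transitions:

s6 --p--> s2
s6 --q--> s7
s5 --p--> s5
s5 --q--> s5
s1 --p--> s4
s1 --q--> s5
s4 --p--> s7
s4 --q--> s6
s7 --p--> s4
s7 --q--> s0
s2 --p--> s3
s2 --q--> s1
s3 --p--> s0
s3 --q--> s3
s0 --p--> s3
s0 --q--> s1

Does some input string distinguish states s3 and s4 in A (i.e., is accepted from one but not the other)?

Yes

Initial partition by acceptance: {s3,s5} | {s0,s1,s2,s4,s6,s7}.
Split {s3,s5} by δ(·,p) → {s3} and {s5}.
On input p, block {s0,s1,s2,s4,s6,s7} splits into {s1,s4,s6,s7} and {s0,s2}.
On input p, block {s1,s4,s6,s7} splits into {s1,s4,s7} and {s6}.
Split {s1,s4,s7} by δ(·,q) → {s1} and {s4} and {s7}.
Stable partition: {s3} | {s1} | {s5} | {s0,s2} | {s6} | {s4} | {s7} — 7 equivalence classes.
s3 and s4 end up in different blocks, so they are distinguishable. For instance, the string 'ε' is accepted from only s3.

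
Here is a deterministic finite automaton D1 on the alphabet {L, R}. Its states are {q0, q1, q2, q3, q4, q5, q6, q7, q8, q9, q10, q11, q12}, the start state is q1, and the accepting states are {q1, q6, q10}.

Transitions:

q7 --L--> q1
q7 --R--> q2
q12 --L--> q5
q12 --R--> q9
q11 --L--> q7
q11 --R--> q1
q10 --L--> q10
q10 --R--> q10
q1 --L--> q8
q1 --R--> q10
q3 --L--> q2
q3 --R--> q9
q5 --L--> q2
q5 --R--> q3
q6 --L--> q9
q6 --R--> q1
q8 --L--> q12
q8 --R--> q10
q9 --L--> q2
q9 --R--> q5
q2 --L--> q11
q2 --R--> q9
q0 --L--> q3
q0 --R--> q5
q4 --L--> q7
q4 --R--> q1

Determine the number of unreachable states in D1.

3

No path from q1 leads to q0, q4, q6; the other 10 states are all reachable.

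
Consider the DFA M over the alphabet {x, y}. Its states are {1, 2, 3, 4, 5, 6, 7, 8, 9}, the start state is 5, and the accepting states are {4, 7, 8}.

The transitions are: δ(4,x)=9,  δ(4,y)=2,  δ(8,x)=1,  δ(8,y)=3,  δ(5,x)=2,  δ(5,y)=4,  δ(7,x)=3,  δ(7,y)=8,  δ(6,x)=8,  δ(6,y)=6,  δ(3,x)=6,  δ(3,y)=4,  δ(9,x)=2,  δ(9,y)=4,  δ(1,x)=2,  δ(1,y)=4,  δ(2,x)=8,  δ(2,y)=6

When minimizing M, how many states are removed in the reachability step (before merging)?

No path from 5 leads to 7; the other 8 states are all reachable.

1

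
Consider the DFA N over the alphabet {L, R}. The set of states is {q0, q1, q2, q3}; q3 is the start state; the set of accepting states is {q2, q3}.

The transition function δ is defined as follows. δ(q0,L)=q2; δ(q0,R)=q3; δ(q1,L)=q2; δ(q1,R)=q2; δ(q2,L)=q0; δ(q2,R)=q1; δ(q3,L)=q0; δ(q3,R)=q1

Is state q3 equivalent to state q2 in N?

Every state is reachable, so we keep all 4.
Start with accepting vs non-accepting: {q2,q3} | {q0,q1}.
Stable partition: {q2,q3} | {q0,q1} — 2 equivalence classes.
q3 and q2 lie in the same block of the stable partition, so they are equivalent — no string distinguishes them.

Yes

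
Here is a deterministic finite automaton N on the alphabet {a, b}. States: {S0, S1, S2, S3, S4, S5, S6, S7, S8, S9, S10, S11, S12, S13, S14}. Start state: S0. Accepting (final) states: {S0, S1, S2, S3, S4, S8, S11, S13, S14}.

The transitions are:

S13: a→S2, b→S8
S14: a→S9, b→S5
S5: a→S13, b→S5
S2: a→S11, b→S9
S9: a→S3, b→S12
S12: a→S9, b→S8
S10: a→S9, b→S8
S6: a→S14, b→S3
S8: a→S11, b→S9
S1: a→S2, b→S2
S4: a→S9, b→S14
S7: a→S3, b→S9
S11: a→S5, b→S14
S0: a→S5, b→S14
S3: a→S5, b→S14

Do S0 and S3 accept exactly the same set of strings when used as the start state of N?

First remove the unreachable states {S1,S4,S6,S7,S10}; 10 states remain.
Initial partition by acceptance: {S0,S2,S3,S8,S11,S13,S14} | {S5,S9,S12}.
Split {S0,S2,S3,S8,S11,S13,S14} by δ(·,a) → {S0,S3,S11,S14} and {S2,S8,S13}.
Split {S0,S3,S11,S14} by δ(·,b) → {S0,S3,S11} and {S14}.
Split {S5,S9,S12} by δ(·,a) → {S5} and {S9} and {S12}.
Split {S2,S8,S13} by δ(·,a) → {S2,S8} and {S13}.
No further refinement is possible. Final partition (7 blocks): {S0,S3,S11} | {S5} | {S2,S8} | {S14} | {S9} | {S12} | {S13}.
S0 and S3 lie in the same block of the stable partition, so they are equivalent — no string distinguishes them.

Yes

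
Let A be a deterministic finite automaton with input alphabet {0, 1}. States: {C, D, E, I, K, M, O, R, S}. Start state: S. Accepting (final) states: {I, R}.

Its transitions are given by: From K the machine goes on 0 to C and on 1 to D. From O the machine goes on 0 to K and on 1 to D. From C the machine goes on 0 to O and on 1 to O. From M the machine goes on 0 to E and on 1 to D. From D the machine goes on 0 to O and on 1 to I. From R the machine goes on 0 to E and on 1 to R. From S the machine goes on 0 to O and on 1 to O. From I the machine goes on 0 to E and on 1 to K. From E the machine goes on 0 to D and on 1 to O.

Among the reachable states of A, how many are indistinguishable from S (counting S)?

2

Reachable states from the start: {C,D,E,I,K,O,S}. Unreachable: {M,R} — drop them.
Start with accepting vs non-accepting: {I} | {C,D,E,K,O,S}.
Refine {C,D,E,K,O,S} on symbol 1: members go to different blocks, giving {C,E,K,O,S} and {D}.
Refine {C,E,K,O,S} on symbol 0: members go to different blocks, giving {C,K,O,S} and {E}.
Refine {C,K,O,S} on symbol 1: members go to different blocks, giving {K,O} and {C,S}.
On input 0, block {K,O} splits into {O} and {K}.
No further refinement is possible. Final partition (6 blocks): {I} | {O} | {D} | {E} | {C,S} | {K}.
State S belongs to the block {C,S}, which has 2 states.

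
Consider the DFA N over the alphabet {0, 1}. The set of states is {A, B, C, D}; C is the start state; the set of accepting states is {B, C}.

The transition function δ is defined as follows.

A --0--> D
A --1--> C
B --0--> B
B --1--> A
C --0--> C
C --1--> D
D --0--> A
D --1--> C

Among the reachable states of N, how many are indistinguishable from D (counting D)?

States {B} cannot be reached from the start state, so discard them.
Initial partition by acceptance: {C} | {A,D}.
Stable partition: {C} | {A,D} — 2 equivalence classes.
The equivalence class containing D is {A,D}, of size 2.

2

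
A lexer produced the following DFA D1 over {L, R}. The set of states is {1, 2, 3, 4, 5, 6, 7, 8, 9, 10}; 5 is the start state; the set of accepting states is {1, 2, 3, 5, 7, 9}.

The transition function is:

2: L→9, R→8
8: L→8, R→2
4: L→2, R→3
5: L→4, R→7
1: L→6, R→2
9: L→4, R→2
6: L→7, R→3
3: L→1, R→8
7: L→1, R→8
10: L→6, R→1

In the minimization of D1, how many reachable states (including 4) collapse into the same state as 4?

2

First remove the unreachable states {10}; 9 states remain.
Start with accepting vs non-accepting: {1,2,3,5,7,9} | {4,6,8}.
Refine {1,2,3,5,7,9} on symbol L: members go to different blocks, giving {1,5,9} and {2,3,7}.
Split {4,6,8} by δ(·,L) → {4,6} and {8}.
The partition is now stable with 4 blocks: {1,5,9} | {4,6} | {2,3,7} | {8}.
The equivalence class containing 4 is {4,6}, of size 2.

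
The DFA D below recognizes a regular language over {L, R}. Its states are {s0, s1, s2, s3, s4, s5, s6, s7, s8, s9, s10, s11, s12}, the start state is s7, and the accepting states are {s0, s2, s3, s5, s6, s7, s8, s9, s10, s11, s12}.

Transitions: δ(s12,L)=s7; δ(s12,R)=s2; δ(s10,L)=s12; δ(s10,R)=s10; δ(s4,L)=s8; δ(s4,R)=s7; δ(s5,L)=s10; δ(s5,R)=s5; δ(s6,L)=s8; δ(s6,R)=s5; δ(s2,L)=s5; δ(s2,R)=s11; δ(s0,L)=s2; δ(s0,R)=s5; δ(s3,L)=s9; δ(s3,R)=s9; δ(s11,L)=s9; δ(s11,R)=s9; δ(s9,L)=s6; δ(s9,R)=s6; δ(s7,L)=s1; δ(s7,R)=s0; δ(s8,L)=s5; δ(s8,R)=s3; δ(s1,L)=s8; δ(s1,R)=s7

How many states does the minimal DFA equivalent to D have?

9

First remove the unreachable states {s4}; 12 states remain.
Initial partition by acceptance: {s0,s2,s3,s5,s6,s7,s8,s9,s10,s11,s12} | {s1}.
Split {s0,s2,s3,s5,s6,s7,s8,s9,s10,s11,s12} by δ(·,L) → {s0,s2,s3,s5,s6,s8,s9,s10,s11,s12} and {s7}.
On input L, block {s0,s2,s3,s5,s6,s8,s9,s10,s11,s12} splits into {s0,s2,s3,s5,s6,s8,s9,s10,s11} and {s12}.
Split {s0,s2,s3,s5,s6,s8,s9,s10,s11} by δ(·,L) → {s0,s2,s3,s5,s6,s8,s9,s11} and {s10}.
On input L, block {s0,s2,s3,s5,s6,s8,s9,s11} splits into {s0,s2,s3,s6,s8,s9,s11} and {s5}.
On input L, block {s0,s2,s3,s6,s8,s9,s11} splits into {s0,s3,s6,s9,s11} and {s2,s8}.
On input L, block {s0,s3,s6,s9,s11} splits into {s3,s9,s11} and {s0,s6}.
On input L, block {s3,s9,s11} splits into {s3,s11} and {s9}.
Stable partition: {s3,s11} | {s1} | {s7} | {s12} | {s10} | {s5} | {s2,s8} | {s0,s6} | {s9} — 9 equivalence classes.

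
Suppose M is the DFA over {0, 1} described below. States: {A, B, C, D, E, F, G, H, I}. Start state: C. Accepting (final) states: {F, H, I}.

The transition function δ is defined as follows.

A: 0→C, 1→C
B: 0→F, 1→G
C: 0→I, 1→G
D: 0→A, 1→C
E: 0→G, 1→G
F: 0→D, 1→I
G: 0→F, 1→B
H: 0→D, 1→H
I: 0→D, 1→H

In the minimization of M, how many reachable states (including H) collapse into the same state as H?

3

States {E} cannot be reached from the start state, so discard them.
Start with accepting vs non-accepting: {F,H,I} | {A,B,C,D,G}.
Refine {A,B,C,D,G} on symbol 0: members go to different blocks, giving {B,C,G} and {A,D}.
Refine {A,D} on symbol 0: members go to different blocks, giving {A} and {D}.
No further refinement is possible. Final partition (4 blocks): {F,H,I} | {B,C,G} | {A} | {D}.
State H belongs to the block {F,H,I}, which has 3 states.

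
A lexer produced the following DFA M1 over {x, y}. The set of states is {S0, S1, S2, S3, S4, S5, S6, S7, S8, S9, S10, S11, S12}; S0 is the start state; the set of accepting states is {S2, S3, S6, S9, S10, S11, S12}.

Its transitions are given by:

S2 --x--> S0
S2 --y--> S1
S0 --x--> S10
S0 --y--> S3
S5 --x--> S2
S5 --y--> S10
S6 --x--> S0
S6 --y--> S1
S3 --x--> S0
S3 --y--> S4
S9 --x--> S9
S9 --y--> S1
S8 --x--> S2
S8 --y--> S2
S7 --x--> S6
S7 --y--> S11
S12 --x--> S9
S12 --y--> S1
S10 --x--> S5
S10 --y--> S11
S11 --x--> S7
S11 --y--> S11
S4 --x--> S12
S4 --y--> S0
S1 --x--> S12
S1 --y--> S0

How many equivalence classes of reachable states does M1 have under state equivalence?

States {S8} cannot be reached from the start state, so discard them.
Start with accepting vs non-accepting: {S2,S3,S6,S9,S10,S11,S12} | {S0,S1,S4,S5,S7}.
Refine {S2,S3,S6,S9,S10,S11,S12} on symbol x: members go to different blocks, giving {S2,S3,S6,S10,S11} and {S9,S12}.
On input y, block {S2,S3,S6,S10,S11} splits into {S2,S3,S6} and {S10,S11}.
Split {S0,S1,S4,S5,S7} by δ(·,x) → {S1,S4} and {S5,S7} and {S0}.
The partition is now stable with 6 blocks: {S2,S3,S6} | {S1,S4} | {S9,S12} | {S10,S11} | {S5,S7} | {S0}.

6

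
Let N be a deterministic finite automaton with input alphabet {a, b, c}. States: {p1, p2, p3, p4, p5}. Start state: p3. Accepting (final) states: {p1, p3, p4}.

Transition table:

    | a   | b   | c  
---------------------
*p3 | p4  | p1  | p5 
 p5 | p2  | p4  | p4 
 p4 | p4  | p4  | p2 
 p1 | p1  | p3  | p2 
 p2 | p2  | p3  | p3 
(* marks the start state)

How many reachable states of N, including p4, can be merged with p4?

P0 = {p1,p3,p4} | {p2,p5}.
The partition is now stable with 2 blocks: {p1,p3,p4} | {p2,p5}.
The equivalence class containing p4 is {p1,p3,p4}, of size 3.

3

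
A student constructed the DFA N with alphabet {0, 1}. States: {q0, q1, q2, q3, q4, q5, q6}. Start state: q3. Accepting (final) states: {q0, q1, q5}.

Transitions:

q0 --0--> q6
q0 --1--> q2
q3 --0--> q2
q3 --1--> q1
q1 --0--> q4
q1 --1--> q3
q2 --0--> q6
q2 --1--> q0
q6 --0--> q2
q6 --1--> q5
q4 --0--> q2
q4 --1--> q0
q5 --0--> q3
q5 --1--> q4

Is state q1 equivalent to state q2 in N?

Initial partition by acceptance: {q0,q1,q5} | {q2,q3,q4,q6}.
Stable partition: {q0,q1,q5} | {q2,q3,q4,q6} — 2 equivalence classes.
q1 and q2 end up in different blocks, so they are distinguishable. For instance, the string 'ε' is accepted from only q1.

No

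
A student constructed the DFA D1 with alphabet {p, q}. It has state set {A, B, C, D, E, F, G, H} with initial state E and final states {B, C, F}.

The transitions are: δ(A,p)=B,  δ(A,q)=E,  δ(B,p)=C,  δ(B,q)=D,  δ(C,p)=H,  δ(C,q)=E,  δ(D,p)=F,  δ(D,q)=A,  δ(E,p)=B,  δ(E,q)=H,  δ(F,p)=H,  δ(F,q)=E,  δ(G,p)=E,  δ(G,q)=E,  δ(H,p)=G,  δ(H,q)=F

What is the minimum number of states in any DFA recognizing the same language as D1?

7

All states are reachable from the start state.
Start with accepting vs non-accepting: {B,C,F} | {A,D,E,G,H}.
On input p, block {B,C,F} splits into {C,F} and {B}.
On input p, block {A,D,E,G,H} splits into {A,E} and {G,H} and {D}.
Split {A,E} by δ(·,q) → {A} and {E}.
On input p, block {G,H} splits into {G} and {H}.
No further refinement is possible. Final partition (7 blocks): {C,F} | {A} | {B} | {G} | {D} | {E} | {H}.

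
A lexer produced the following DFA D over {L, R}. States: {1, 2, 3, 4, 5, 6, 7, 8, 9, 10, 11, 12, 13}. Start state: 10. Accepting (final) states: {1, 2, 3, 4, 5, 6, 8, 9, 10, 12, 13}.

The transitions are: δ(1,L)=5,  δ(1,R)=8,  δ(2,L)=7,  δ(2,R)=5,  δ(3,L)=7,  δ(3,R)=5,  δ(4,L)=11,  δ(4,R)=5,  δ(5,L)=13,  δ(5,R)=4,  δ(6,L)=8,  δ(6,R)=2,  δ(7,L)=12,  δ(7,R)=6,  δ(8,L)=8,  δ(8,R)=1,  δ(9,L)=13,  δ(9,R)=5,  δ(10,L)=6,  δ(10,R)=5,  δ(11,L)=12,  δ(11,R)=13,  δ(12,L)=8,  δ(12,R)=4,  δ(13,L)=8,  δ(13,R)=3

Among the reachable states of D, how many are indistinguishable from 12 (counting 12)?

States {9} cannot be reached from the start state, so discard them.
P0 = {1,2,3,4,5,6,8,10,12,13} | {7,11}.
On input L, block {1,2,3,4,5,6,8,10,12,13} splits into {1,5,6,8,10,12,13} and {2,3,4}.
Split {1,5,6,8,10,12,13} by δ(·,R) → {5,6,12,13} and {1,8,10}.
Refine {5,6,12,13} on symbol L: members go to different blocks, giving {6,12,13} and {5}.
Split {1,8,10} by δ(·,L) → {1} and {8} and {10}.
The partition is now stable with 7 blocks: {6,12,13} | {7,11} | {2,3,4} | {1} | {5} | {8} | {10}.
State 12 belongs to the block {6,12,13}, which has 3 states.

3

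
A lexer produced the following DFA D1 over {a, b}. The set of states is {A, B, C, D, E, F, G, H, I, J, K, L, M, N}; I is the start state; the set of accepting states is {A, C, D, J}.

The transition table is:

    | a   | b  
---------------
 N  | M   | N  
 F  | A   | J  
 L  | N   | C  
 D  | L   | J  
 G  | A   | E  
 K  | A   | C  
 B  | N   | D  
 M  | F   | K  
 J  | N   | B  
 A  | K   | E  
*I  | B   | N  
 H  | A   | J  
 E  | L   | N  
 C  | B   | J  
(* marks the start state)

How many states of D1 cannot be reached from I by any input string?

Starting at I and following transitions, the reachable set is {A, B, C, D, E, F, I, J, K, L, M, N}. That leaves G, H unreachable — 2 in total.

2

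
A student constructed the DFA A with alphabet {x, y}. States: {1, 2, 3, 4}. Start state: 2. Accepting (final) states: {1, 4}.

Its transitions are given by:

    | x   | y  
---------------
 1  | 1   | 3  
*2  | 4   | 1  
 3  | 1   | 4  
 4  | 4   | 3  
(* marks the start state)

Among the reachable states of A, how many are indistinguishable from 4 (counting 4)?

Start with accepting vs non-accepting: {1,4} | {2,3}.
Stable partition: {1,4} | {2,3} — 2 equivalence classes.
State 4 belongs to the block {1,4}, which has 2 states.

2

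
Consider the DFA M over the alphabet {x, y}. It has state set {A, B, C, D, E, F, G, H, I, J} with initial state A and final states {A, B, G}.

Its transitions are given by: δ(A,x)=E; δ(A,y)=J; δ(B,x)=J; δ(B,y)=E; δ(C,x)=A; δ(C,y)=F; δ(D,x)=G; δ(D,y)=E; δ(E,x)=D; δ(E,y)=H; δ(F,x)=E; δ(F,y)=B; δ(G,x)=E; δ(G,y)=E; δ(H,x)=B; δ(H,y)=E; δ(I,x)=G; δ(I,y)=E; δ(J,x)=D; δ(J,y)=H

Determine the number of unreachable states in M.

No path from A leads to C, F, I; the other 7 states are all reachable.

3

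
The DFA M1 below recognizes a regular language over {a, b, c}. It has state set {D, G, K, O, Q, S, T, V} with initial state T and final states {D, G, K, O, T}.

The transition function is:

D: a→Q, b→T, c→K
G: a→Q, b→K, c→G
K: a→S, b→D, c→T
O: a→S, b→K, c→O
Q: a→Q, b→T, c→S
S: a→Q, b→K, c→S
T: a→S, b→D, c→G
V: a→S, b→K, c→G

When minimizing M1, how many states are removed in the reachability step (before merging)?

2

No path from T leads to O, V; the other 6 states are all reachable.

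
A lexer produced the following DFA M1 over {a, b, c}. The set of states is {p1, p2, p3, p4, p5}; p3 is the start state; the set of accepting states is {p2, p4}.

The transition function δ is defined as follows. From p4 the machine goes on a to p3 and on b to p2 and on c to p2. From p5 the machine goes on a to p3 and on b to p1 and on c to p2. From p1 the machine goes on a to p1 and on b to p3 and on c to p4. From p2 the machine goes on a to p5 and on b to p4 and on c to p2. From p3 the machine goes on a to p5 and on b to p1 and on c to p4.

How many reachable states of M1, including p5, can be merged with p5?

P0 = {p2,p4} | {p1,p3,p5}.
The partition is now stable with 2 blocks: {p2,p4} | {p1,p3,p5}.
The equivalence class containing p5 is {p1,p3,p5}, of size 3.

3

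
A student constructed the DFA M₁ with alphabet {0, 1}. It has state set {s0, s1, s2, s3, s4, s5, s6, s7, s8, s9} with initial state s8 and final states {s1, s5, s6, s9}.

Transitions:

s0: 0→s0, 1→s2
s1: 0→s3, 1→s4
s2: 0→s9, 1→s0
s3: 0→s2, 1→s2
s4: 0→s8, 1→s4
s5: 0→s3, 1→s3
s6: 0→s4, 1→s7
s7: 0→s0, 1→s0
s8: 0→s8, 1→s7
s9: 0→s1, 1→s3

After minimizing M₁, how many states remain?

Reachable states from the start: {s0,s1,s2,s3,s4,s7,s8,s9}. Unreachable: {s5,s6} — drop them.
P0 = {s1,s9} | {s0,s2,s3,s4,s7,s8}.
Split {s1,s9} by δ(·,0) → {s1} and {s9}.
Refine {s0,s2,s3,s4,s7,s8} on symbol 0: members go to different blocks, giving {s0,s3,s4,s7,s8} and {s2}.
Split {s0,s3,s4,s7,s8} by δ(·,0) → {s0,s4,s7,s8} and {s3}.
Split {s0,s4,s7,s8} by δ(·,1) → {s4,s7,s8} and {s0}.
Split {s4,s7,s8} by δ(·,0) → {s4,s8} and {s7}.
On input 1, block {s4,s8} splits into {s4} and {s8}.
Stable partition: {s1} | {s4} | {s9} | {s2} | {s3} | {s0} | {s7} | {s8} — 8 equivalence classes.

8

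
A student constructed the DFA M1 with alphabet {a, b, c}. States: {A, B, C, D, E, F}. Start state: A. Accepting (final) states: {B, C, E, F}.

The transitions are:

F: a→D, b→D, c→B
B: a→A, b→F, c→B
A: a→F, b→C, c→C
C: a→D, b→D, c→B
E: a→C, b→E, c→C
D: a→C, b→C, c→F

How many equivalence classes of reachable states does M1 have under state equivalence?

3

States {E} cannot be reached from the start state, so discard them.
P0 = {B,C,F} | {A,D}.
On input b, block {B,C,F} splits into {C,F} and {B}.
The partition is now stable with 3 blocks: {C,F} | {A,D} | {B}.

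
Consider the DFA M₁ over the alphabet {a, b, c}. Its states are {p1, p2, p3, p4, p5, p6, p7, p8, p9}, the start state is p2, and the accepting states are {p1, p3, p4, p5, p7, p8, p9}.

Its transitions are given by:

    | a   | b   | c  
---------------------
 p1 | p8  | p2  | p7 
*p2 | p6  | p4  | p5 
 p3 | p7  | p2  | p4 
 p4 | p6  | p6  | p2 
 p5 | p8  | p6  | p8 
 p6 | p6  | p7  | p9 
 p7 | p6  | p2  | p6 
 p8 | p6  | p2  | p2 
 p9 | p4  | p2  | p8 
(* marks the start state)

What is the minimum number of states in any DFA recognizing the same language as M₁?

First remove the unreachable states {p1,p3}; 7 states remain.
Initial partition by acceptance: {p4,p5,p7,p8,p9} | {p2,p6}.
Split {p4,p5,p7,p8,p9} by δ(·,a) → {p4,p7,p8} and {p5,p9}.
No further refinement is possible. Final partition (3 blocks): {p4,p7,p8} | {p2,p6} | {p5,p9}.

3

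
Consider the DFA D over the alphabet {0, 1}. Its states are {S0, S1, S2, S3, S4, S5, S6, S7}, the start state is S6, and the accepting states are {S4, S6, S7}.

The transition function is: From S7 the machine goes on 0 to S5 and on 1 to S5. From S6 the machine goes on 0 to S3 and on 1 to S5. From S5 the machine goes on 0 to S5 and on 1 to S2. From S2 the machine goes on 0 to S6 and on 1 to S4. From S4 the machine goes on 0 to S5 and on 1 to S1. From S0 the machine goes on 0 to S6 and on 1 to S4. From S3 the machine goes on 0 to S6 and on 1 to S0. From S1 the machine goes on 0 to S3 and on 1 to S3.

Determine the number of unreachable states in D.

Starting at S6 and following transitions, the reachable set is {S0, S1, S2, S3, S4, S5, S6}. That leaves S7 unreachable — 1 in total.

1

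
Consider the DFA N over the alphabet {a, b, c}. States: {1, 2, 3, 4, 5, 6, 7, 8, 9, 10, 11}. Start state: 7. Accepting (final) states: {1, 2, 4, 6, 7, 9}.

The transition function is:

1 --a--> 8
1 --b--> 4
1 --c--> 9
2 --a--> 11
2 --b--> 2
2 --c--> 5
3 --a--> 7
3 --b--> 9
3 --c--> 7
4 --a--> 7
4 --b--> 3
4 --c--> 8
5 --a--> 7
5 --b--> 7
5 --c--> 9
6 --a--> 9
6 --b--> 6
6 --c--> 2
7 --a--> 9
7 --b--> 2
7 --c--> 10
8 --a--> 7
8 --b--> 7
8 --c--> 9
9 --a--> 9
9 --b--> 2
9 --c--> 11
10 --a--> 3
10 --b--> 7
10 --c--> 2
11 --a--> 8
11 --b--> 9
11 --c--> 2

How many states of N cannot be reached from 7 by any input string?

3

No path from 7 leads to 1, 4, 6; the other 8 states are all reachable.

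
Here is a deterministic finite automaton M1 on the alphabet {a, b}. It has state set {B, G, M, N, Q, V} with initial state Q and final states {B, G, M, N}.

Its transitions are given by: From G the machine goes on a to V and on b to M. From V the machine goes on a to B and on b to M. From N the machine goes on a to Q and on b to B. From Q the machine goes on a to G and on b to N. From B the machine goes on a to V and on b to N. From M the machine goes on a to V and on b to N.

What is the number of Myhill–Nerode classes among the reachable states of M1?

2

P0 = {B,G,M,N} | {Q,V}.
No further refinement is possible. Final partition (2 blocks): {B,G,M,N} | {Q,V}.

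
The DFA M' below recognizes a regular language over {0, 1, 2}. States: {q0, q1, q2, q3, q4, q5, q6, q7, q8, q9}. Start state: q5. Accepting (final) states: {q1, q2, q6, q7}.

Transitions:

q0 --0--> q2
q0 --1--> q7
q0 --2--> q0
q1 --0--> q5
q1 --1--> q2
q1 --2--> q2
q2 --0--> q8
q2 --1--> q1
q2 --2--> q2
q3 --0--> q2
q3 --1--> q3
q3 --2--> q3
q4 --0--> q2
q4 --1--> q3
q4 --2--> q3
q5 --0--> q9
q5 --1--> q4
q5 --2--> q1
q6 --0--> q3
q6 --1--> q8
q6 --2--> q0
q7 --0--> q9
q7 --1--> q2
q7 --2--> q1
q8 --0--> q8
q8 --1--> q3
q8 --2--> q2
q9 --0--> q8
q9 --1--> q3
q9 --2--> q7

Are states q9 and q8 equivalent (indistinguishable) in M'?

Yes

Reachable states from the start: {q1,q2,q3,q4,q5,q7,q8,q9}. Unreachable: {q0,q6} — drop them.
Start with accepting vs non-accepting: {q1,q2,q7} | {q3,q4,q5,q8,q9}.
Refine {q3,q4,q5,q8,q9} on symbol 0: members go to different blocks, giving {q5,q8,q9} and {q3,q4}.
The partition is now stable with 3 blocks: {q1,q2,q7} | {q5,q8,q9} | {q3,q4}.
q9 and q8 lie in the same block of the stable partition, so they are equivalent — no string distinguishes them.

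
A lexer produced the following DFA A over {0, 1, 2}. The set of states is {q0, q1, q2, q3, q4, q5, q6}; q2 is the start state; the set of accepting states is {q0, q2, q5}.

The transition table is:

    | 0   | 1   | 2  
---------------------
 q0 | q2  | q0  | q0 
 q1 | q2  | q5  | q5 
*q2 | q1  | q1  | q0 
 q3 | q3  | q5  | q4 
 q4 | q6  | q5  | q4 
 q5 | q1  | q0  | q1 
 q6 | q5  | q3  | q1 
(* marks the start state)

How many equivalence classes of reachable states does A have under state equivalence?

4

First remove the unreachable states {q3,q4,q6}; 4 states remain.
Start with accepting vs non-accepting: {q0,q2,q5} | {q1}.
Refine {q0,q2,q5} on symbol 0: members go to different blocks, giving {q2,q5} and {q0}.
On input 1, block {q2,q5} splits into {q2} and {q5}.
Stable partition: {q2} | {q1} | {q0} | {q5} — 4 equivalence classes.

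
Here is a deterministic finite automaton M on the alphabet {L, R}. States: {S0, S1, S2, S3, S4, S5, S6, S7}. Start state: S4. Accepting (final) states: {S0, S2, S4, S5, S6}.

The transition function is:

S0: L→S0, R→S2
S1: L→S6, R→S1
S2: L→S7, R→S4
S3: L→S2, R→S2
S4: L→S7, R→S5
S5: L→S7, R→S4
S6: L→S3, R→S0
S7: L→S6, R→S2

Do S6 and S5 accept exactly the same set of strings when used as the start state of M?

States {S1} cannot be reached from the start state, so discard them.
Start with accepting vs non-accepting: {S0,S2,S4,S5,S6} | {S3,S7}.
Refine {S0,S2,S4,S5,S6} on symbol L: members go to different blocks, giving {S2,S4,S5,S6} and {S0}.
On input R, block {S2,S4,S5,S6} splits into {S2,S4,S5} and {S6}.
Refine {S3,S7} on symbol L: members go to different blocks, giving {S3} and {S7}.
No further refinement is possible. Final partition (5 blocks): {S2,S4,S5} | {S3} | {S0} | {S6} | {S7}.
S6 and S5 end up in different blocks, so they are distinguishable. For instance, the string 'RL' is accepted from only S6.

No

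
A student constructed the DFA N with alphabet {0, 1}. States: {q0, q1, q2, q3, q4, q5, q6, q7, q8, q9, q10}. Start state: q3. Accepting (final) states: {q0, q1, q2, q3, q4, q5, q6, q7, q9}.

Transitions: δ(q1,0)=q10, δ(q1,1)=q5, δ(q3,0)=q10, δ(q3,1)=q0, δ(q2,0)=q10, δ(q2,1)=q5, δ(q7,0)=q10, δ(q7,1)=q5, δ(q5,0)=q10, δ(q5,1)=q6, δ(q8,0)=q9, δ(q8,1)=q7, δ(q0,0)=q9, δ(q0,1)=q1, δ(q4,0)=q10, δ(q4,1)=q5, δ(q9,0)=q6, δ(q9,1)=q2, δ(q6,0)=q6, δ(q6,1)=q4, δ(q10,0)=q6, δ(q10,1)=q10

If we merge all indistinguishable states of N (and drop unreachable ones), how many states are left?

Reachable states from the start: {q0,q1,q2,q3,q4,q5,q6,q9,q10}. Unreachable: {q7,q8} — drop them.
P0 = {q0,q1,q2,q3,q4,q5,q6,q9} | {q10}.
Split {q0,q1,q2,q3,q4,q5,q6,q9} by δ(·,0) → {q1,q2,q3,q4,q5} and {q0,q6,q9}.
Refine {q1,q2,q3,q4,q5} on symbol 1: members go to different blocks, giving {q1,q2,q4} and {q3,q5}.
Stable partition: {q1,q2,q4} | {q10} | {q0,q6,q9} | {q3,q5} — 4 equivalence classes.

4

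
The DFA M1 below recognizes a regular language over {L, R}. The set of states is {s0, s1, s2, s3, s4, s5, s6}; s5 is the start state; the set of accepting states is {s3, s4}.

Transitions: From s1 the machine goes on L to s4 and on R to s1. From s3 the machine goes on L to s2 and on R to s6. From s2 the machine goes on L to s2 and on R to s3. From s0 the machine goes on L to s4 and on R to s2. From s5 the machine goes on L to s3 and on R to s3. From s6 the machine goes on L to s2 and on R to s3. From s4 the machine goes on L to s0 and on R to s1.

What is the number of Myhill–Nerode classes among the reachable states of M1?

3

First remove the unreachable states {s0,s1,s4}; 4 states remain.
P0 = {s3} | {s2,s5,s6}.
On input L, block {s2,s5,s6} splits into {s2,s6} and {s5}.
The partition is now stable with 3 blocks: {s3} | {s2,s6} | {s5}.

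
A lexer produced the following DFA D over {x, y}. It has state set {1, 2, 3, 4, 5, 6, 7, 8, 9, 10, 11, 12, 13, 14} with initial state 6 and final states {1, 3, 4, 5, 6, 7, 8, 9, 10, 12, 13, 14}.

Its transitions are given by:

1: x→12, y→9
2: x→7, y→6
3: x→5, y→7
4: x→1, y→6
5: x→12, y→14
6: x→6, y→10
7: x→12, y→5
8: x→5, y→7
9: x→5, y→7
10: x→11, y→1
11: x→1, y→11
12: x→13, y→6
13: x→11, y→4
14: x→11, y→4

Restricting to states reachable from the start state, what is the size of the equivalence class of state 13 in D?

First remove the unreachable states {2,3,8}; 11 states remain.
P0 = {1,4,5,6,7,9,10,12,13,14} | {11}.
On input x, block {1,4,5,6,7,9,10,12,13,14} splits into {1,4,5,6,7,9,12} and {10,13,14}.
On input x, block {1,4,5,6,7,9,12} splits into {1,4,5,6,7,9} and {12}.
On input x, block {1,4,5,6,7,9} splits into {1,5,7} and {4,6,9}.
Split {1,5,7} by δ(·,y) → {1} and {5} and {7}.
On input y, block {10,13,14} splits into {13,14} and {10}.
Split {4,6,9} by δ(·,x) → {4} and {6} and {9}.
Stable partition: {1} | {11} | {13,14} | {12} | {4} | {5} | {7} | {10} | {6} | {9} — 10 equivalence classes.
State 13 belongs to the block {13,14}, which has 2 states.

2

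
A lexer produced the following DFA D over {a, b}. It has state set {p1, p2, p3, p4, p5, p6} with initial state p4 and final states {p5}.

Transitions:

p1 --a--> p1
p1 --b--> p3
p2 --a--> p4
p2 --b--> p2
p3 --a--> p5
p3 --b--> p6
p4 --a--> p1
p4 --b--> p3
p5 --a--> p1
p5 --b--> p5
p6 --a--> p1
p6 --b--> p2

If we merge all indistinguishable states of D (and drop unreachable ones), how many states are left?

Every state is reachable, so we keep all 6.
P0 = {p5} | {p1,p2,p3,p4,p6}.
Split {p1,p2,p3,p4,p6} by δ(·,a) → {p1,p2,p4,p6} and {p3}.
Split {p1,p2,p4,p6} by δ(·,b) → {p1,p4} and {p2,p6}.
Stable partition: {p5} | {p1,p4} | {p3} | {p2,p6} — 4 equivalence classes.

4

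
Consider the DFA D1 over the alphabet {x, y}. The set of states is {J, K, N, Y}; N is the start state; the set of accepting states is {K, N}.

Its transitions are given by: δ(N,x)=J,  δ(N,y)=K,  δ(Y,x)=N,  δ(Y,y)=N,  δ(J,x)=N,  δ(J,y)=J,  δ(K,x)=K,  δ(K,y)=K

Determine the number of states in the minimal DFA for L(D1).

First remove the unreachable states {Y}; 3 states remain.
Start with accepting vs non-accepting: {K,N} | {J}.
On input x, block {K,N} splits into {K} and {N}.
Stable partition: {K} | {J} | {N} — 3 equivalence classes.

3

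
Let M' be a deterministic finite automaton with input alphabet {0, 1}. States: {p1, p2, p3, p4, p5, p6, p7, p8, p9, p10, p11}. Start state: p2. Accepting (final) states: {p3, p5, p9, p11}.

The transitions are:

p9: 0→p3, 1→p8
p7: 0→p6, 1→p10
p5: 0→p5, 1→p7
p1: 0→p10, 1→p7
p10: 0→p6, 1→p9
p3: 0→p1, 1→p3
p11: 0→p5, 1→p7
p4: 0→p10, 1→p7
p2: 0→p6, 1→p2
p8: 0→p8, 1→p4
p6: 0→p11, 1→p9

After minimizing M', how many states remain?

Every state is reachable, so we keep all 11.
Initial partition by acceptance: {p3,p5,p9,p11} | {p1,p2,p4,p6,p7,p8,p10}.
Refine {p3,p5,p9,p11} on symbol 0: members go to different blocks, giving {p5,p9,p11} and {p3}.
Split {p5,p9,p11} by δ(·,0) → {p5,p11} and {p9}.
On input 0, block {p1,p2,p4,p6,p7,p8,p10} splits into {p1,p2,p4,p7,p8,p10} and {p6}.
Refine {p1,p2,p4,p7,p8,p10} on symbol 0: members go to different blocks, giving {p1,p4,p8} and {p2,p7,p10}.
Refine {p1,p4,p8} on symbol 0: members go to different blocks, giving {p1,p4} and {p8}.
Refine {p2,p7,p10} on symbol 1: members go to different blocks, giving {p2,p7} and {p10}.
Refine {p2,p7} on symbol 1: members go to different blocks, giving {p2} and {p7}.
Stable partition: {p5,p11} | {p1,p4} | {p3} | {p9} | {p6} | {p2} | {p8} | {p10} | {p7} — 9 equivalence classes.

9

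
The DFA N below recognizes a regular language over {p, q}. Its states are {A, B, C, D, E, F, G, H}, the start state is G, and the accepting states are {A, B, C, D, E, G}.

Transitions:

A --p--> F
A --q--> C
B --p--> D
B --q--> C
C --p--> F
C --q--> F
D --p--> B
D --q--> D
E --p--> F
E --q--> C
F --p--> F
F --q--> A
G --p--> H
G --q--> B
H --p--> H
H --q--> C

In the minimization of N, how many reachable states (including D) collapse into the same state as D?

1

First remove the unreachable states {E}; 7 states remain.
Initial partition by acceptance: {A,B,C,D,G} | {F,H}.
On input p, block {A,B,C,D,G} splits into {A,C,G} and {B,D}.
Refine {A,C,G} on symbol q: members go to different blocks, giving {A} and {C} and {G}.
Refine {F,H} on symbol q: members go to different blocks, giving {F} and {H}.
On input q, block {B,D} splits into {B} and {D}.
The partition is now stable with 7 blocks: {A} | {F} | {B} | {C} | {G} | {H} | {D}.
State D belongs to the block {D}, which has 1 states.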